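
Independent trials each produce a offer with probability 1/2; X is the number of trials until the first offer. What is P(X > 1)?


P(X > 1) = P(first 1 trials all fail) = (1-p)^1 = (1/2)^1 = 1/2

1/2


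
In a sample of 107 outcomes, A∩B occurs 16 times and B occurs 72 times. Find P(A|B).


P(A|B) = P(A∩B)/P(B) = (16/107)/(72/107) = 16/72 = 2/9

2/9


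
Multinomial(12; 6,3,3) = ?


12! = 479001600
Denominator: 6!=720 * 3!=6 * 3!=6
Coefficient = 479001600 / 25920 = 18480

18480


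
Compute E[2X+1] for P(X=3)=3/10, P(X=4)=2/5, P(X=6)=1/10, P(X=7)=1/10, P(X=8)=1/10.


E[2X+1] = sum(g(x)*P(x))
= 7*3/10 + 9*2/5 + 13*1/10 + 15*1/10 + 17*1/10
= 51/5

51/5


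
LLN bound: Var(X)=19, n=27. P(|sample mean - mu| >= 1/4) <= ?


Var(Xbar) = Var(X)/n = 19/27
Chebyshev: P(|Xbar-mu| >= 1/4) <= Var(Xbar)/(1/4)^2 = (19/27)/(1/16) = 304/27
Bound exceeds 1, so trivial bound: 1

1


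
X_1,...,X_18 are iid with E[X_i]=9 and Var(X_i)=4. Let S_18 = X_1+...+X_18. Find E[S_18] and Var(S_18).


E[S_n] = n*mu = 18*9 = 162
Var(S_n) = n*sigma^2 = 18*4 = 72

E[S_18]=162, Var(S_18)=72


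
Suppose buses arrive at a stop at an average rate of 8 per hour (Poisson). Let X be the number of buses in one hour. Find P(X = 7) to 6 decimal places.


P(X=7) = e^(-8) * 8^7 / 7!
≈ 0.0003354626279 * 2097152 / 5040
≈ 0.139587

0.139587


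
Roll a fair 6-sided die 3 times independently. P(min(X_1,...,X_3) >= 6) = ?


P(min >= 6) = P(all X_i >= 6) = (P(X_1 >= 6))^3
= (1/6)^3 = 1/216

1/216


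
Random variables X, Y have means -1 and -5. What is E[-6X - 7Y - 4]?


E[-6X - 7Y - 4] = -6*E[X] - 7*E[Y] - 4
= (-6)*(-1) + (-7)*(-5) + (-4)
= 6 + 35 - 4 = 37

37


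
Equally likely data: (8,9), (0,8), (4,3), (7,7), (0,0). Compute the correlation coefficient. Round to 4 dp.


Cov(X,Y) = 6.0800, Var(X) = 11.3600, Var(Y) = 11.4400
rho = Cov/(sqrt(VarX)*sqrt(VarY)) = 0.5333

0.5333


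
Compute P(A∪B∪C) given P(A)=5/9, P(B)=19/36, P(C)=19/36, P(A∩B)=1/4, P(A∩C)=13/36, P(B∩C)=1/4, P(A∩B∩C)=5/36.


P(A∪B∪C) = P(A)+P(B)+P(C) - P(AB)-P(AC)-P(BC) + P(ABC)
= 5/9+19/36+19/36 - 1/4-13/36-1/4 + 5/36
= 8/9

8/9


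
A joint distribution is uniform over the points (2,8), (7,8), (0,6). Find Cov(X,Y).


E[X]=3, E[Y]=22/3, E[XY]=24
Cov(X,Y) = E[XY] - E[X]E[Y] = 24 - 3*22/3 = 2

2


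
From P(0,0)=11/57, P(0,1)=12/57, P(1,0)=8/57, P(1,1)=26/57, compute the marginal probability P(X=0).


P(X=0) = P(0,0)+P(0,1) = 11/57 + 12/57 = 23/57

23/57


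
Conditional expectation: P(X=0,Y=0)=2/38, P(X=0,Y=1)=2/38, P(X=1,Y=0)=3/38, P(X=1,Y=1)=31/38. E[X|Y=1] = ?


P(Y=1) = 33/38
E[X|Y=1] = (0*2 + 1*31)/33 = 31/33

31/33


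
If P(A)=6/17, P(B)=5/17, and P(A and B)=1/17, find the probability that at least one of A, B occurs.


P(A∪B) = P(A) + P(B) - P(A∩B)
= 6/17 + 5/17 - 1/17 = 10/17

10/17


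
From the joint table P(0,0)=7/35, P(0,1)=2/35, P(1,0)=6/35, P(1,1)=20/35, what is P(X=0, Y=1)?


Read from table: P(X=0, Y=1) = 2/35

2/35


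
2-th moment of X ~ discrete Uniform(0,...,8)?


E[X^2] = (1/9) * sum(x^2 for x=0..8)
= 204/9 = 68/3

68/3


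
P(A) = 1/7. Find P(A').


P(A') = 1 - P(A) = 1 - 1/7 = 6/7

6/7


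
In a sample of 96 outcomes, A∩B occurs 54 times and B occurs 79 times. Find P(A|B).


P(A|B) = P(A∩B)/P(B) = (54/96)/(79/96) = 54/79

54/79


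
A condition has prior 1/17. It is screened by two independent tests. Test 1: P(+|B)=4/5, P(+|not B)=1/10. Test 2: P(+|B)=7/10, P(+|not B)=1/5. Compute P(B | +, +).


After test 1: P(+) = 4/5*1/17 + 1/10*16/17 = 12/85
P(B|+) = (4/85)/(12/85) = 1/3
After test 2 (use post1 as new prior): P(+) = 7/10*1/3 + 1/5*2/3 = 11/30
P(B|+,+) = (7/30)/(11/30) = 7/11

7/11


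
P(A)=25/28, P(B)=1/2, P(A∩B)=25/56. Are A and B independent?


P(A)*P(B) = 25/28*1/2 = 25/56
P(A∩B) = 25/56, which equals P(A)P(B), so independent

Yes, A and B are independent


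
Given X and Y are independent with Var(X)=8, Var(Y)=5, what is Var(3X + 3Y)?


Independence => Cov(X,Y)=0
Var(3X + 3Y) = 3^2*Var(X) + 3^2*Var(Y)
= 9*8 + 9*5 = 117

117


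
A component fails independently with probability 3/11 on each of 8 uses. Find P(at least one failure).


P(at least one) = 1 - P(none)
P(none) = (1 - 3/11)^8 = (8/11)^8 = 16777216/214358881
P(at least one) = 1 - 16777216/214358881 = 197581665/214358881

197581665/214358881


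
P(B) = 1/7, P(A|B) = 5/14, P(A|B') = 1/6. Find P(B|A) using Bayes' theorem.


P(A) = P(A|B)P(B) + P(A|B')P(B') = 5/14*1/7 + 1/6*6/7 = 19/98
P(B|A) = P(A|B)P(B)/P(A) = (5/98)/(19/98) = 5/19

5/19


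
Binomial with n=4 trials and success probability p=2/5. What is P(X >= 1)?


P(X>=1) = P(X=1) + P(X=2) + P(X=3) + P(X=4)
= 216/625 + 216/625 + 96/625 + 16/625
= 544/625

544/625


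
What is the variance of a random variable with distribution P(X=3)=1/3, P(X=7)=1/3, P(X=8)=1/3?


E[X] = 6, E[X^2] = 122/3
Var(X) = E[X^2] - (E[X])^2 = 122/3 - (6)^2 = 14/3

14/3


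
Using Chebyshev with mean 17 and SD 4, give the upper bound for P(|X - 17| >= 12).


k = 12/4 = 3
Chebyshev: P(|X-mu| >= k*sigma) <= 1/k^2 = 1/3^2 = 1/9

1/9


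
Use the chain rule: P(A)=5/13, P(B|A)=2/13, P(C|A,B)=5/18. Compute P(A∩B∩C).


P(A∩B∩C) = P(A) * P(B|A) * P(C|A∩B)
= 5/13 * 2/13 * 5/18
= 10/169 * 5/18 = 25/1521

25/1521


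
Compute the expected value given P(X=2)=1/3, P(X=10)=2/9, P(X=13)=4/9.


E[X] = sum(x * P(x))
= 2*1/3 + 10*2/9 + 13*4/9
= 26/3

26/3


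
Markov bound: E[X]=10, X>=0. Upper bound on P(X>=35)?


Markov: P(X >= a) <= E[X]/a
P(X >= 35) <= 10/35 = 2/7

2/7


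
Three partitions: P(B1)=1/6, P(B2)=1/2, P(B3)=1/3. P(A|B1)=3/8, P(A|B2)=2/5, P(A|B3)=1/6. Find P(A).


P(A) = P(A|B1)P(B1) + P(A|B2)P(B2) + P(A|B3)P(B3)
= 3/8*1/6 + 2/5*1/2 + 1/6*1/3
= 1/16 + 1/5 + 1/18 = 229/720

229/720


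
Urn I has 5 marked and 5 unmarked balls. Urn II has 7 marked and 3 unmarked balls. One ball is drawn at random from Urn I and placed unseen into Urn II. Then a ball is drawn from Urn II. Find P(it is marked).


P(transfer marked) = 5/10 = 1/2; P(transfer unmarked) = 1/2
If marked transferred: Urn II has 8 marked of 11, so P(marked|marked moved) = 8/11
If unmarked transferred: Urn II has 7 marked of 11, so P(marked|unmarked moved) = 7/11
By total probability: P(marked) = 1/2*8/11 + 1/2*7/11 = 15/22

15/22


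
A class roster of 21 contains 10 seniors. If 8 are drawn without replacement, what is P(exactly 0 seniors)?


P(X=0) = C(10,0)*C(11,8) / C(21,8)
= 1*165 / 203490
= 165/203490 = 11/13566

11/13566


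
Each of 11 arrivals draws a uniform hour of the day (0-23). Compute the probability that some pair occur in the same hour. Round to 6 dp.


P(all different) = prod((24-i)/24 for i=0..10) = 0.065479
P(at least one match) = 1 - 0.065479 = 0.934521

0.934521


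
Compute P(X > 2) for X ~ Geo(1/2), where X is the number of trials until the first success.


P(X > 2) = P(first 2 trials all fail) = (1-p)^2 = (1/2)^2 = 1/4

1/4


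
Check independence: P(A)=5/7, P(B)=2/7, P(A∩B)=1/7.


P(A)*P(B) = 5/7*2/7 = 10/49
P(A∩B) = 1/7 != 10/49, so not independent

No, A and B are not independent


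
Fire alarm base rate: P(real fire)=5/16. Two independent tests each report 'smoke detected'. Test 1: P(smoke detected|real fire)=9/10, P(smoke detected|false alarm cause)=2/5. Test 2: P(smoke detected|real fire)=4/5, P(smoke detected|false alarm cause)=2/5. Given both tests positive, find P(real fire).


After test 1: P(+) = 9/10*5/16 + 2/5*11/16 = 89/160
P(B|+) = (9/32)/(89/160) = 45/89
After test 2 (use post1 as new prior): P(+) = 4/5*45/89 + 2/5*44/89 = 268/445
P(B|+,+) = (36/89)/(268/445) = 45/67

45/67


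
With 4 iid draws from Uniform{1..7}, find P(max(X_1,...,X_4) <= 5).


P(max <= 5) = P(all X_i <= 5) = (P(X_1 <= 5))^4
= (5/7)^4 = 625/2401

625/2401


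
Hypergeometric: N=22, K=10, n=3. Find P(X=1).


P(X=1) = C(10,1)*C(12,2) / C(22,3)
= 10*66 / 1540
= 660/1540 = 3/7

3/7


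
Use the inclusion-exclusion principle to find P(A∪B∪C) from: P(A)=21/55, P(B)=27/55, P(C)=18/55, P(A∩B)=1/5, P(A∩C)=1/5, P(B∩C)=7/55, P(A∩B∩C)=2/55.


P(A∪B∪C) = P(A)+P(B)+P(C) - P(AB)-P(AC)-P(BC) + P(ABC)
= 21/55+27/55+18/55 - 1/5-1/5-7/55 + 2/55
= 39/55

39/55


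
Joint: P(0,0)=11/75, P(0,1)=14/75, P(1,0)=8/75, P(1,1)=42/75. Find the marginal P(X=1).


P(X=1) = P(1,0)+P(1,1) = 8/75 + 42/75 = 50/75 = 2/3

2/3


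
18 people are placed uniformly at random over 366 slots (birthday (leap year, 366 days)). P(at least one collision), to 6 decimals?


P(all different) = prod((366-i)/366 for i=0..17) = 0.653862
P(at least one match) = 1 - 0.653862 = 0.346138

0.346138


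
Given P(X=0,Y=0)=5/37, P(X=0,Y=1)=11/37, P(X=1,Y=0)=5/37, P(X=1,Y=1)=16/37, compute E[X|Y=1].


P(Y=1) = 27/37
E[X|Y=1] = (0*11 + 1*16)/27 = 16/27

16/27


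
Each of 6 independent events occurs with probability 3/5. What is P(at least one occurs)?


P(at least one) = 1 - P(none)
P(none) = (1 - 3/5)^6 = (2/5)^6 = 64/15625
P(at least one) = 1 - 64/15625 = 15561/15625

15561/15625


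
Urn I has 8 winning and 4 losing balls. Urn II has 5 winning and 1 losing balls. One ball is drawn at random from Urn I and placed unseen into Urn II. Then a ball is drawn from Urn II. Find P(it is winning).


P(transfer winning) = 8/12 = 2/3; P(transfer losing) = 1/3
If winning transferred: Urn II has 6 winning of 7, so P(winning|winning moved) = 6/7
If losing transferred: Urn II has 5 winning of 7, so P(winning|losing moved) = 5/7
By total probability: P(winning) = 2/3*6/7 + 1/3*5/7 = 17/21

17/21


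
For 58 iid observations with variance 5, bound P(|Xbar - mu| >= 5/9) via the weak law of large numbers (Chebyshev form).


Var(Xbar) = Var(X)/n = 5/58
Chebyshev: P(|Xbar-mu| >= 5/9) <= Var(Xbar)/(5/9)^2 = (5/58)/(25/81) = 81/290

81/290


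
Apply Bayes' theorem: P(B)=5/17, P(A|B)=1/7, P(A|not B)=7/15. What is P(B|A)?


P(A) = P(A|B)P(B) + P(A|B')P(B') = 1/7*5/17 + 7/15*12/17 = 13/35
P(B|A) = P(A|B)P(B)/P(A) = (5/119)/(13/35) = 25/221

25/221


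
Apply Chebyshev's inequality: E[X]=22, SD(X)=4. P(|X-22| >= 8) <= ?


k = 8/4 = 2
Chebyshev: P(|X-mu| >= k*sigma) <= 1/k^2 = 1/2^2 = 1/4

1/4


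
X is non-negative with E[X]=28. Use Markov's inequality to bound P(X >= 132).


Markov: P(X >= a) <= E[X]/a
P(X >= 132) <= 28/132 = 7/33

7/33


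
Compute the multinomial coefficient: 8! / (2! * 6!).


8! = 40320
Denominator: 2!=2 * 6!=720
Coefficient = 40320 / 1440 = 28

28


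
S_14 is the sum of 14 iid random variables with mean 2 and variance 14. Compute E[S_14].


E[S_n] = n*E[X_1] = 14*2 = 28

28


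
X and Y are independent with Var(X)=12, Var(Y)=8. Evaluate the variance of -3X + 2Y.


Independence => Cov(X,Y)=0
Var(-3X + 2Y) = (-3)^2*Var(X) + 2^2*Var(Y)
= 9*12 + 4*8 = 140

140


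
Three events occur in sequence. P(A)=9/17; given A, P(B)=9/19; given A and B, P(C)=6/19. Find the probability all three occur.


P(A∩B∩C) = P(A) * P(B|A) * P(C|A∩B)
= 9/17 * 9/19 * 6/19
= 81/323 * 6/19 = 486/6137

486/6137


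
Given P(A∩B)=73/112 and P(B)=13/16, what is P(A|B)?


P(A|B) = P(A∩B)/P(B) = (73/112)/(91/112) = 73/91

73/91


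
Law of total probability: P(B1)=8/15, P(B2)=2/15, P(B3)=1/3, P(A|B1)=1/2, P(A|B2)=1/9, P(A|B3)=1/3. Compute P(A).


P(A) = P(A|B1)P(B1) + P(A|B2)P(B2) + P(A|B3)P(B3)
= 1/2*8/15 + 1/9*2/15 + 1/3*1/3
= 4/15 + 2/135 + 1/9 = 53/135

53/135


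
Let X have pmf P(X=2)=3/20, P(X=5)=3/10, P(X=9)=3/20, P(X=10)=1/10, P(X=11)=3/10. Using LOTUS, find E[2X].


E[2X] = sum(g(x)*P(x))
= 4*3/20 + 10*3/10 + 18*3/20 + 20*1/10 + 22*3/10
= 149/10

149/10


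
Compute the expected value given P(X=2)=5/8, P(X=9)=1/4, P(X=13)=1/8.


E[X] = sum(x * P(x))
= 2*5/8 + 9*1/4 + 13*1/8
= 41/8

41/8


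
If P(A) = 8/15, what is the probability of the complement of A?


P(A') = 1 - P(A) = 1 - 8/15 = 7/15

7/15


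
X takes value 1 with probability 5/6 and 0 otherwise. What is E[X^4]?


For Bernoulli: X in {0,1}
E[X^4] = 0^4*(1-5/6) + 1^4*5/6 = 5/6

5/6


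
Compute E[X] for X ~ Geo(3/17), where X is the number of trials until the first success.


For geometric (trials until first success), E[X] = 1/p = 1/(3/17) = 17/3

17/3


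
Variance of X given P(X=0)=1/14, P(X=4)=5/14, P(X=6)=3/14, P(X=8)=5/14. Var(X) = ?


E[X] = 39/7, E[X^2] = 254/7
Var(X) = E[X^2] - (E[X])^2 = 254/7 - (39/7)^2 = 257/49

257/49


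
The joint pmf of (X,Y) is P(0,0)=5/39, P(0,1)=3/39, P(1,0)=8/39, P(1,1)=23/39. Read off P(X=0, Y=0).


Read from table: P(X=0, Y=0) = 5/39

5/39


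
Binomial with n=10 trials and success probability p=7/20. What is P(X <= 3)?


P(X<=3) = P(X=0) + P(X=1) + P(X=2) + P(X=3)
= 137858491849/10240000000000 + 74231495611/1024000000000 + 359737247961/2048000000000 + 64568223993/256000000000
= 1315397161871/2560000000000

1315397161871/2560000000000


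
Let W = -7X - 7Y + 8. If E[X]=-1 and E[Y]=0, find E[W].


E[-7X - 7Y + 8] = -7*E[X] - 7*E[Y] + 8
= (-7)*(-1) + (-7)*(0) + (8)
= 7 + 0 + 8 = 15

15


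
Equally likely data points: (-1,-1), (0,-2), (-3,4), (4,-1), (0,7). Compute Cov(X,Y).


E[X]=0, E[Y]=7/5, E[XY]=-3
Cov(X,Y) = E[XY] - E[X]E[Y] = -3 - 0*7/5 = -3

-3


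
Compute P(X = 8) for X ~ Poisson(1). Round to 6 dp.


P(X=8) = e^(-1) * 1^8 / 8!
≈ 0.3678794412 * 1 / 40320
≈ 0.000009

0.000009


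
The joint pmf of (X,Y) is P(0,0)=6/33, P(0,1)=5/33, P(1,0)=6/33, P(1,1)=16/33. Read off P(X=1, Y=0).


Read from table: P(X=1, Y=0) = 6/33 = 2/11

2/11


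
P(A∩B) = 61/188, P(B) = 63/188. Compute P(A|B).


P(A|B) = P(A∩B)/P(B) = (61/188)/(63/188) = 61/63

61/63


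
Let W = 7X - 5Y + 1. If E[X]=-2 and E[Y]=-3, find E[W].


E[7X - 5Y + 1] = 7*E[X] - 5*E[Y] + 1
= (7)*(-2) + (-5)*(-3) + (1)
= -14 + 15 + 1 = 2

2


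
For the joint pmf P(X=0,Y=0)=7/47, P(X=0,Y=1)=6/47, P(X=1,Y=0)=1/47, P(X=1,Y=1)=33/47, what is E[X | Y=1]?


P(Y=1) = 39/47
E[X|Y=1] = (0*6 + 1*33)/39 = 33/39 = 11/13

11/13


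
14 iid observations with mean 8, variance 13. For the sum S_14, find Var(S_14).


By independence, Var(S_n) = n*Var(X_1) = 14*13 = 182

182


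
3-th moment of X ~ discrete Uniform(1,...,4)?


E[X^3] = (1/4) * sum(x^3 for x=1..4)
= 100/4 = 25

25


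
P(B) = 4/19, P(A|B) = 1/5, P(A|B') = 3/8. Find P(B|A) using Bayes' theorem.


P(A) = P(A|B)P(B) + P(A|B')P(B') = 1/5*4/19 + 3/8*15/19 = 257/760
P(B|A) = P(A|B)P(B)/P(A) = (4/95)/(257/760) = 32/257

32/257


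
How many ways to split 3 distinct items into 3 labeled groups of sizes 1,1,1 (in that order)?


3! = 6
Denominator: 1!=1 * 1!=1 * 1!=1
Coefficient = 6 / 1 = 6

6


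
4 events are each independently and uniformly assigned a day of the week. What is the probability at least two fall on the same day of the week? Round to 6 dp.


P(all different) = prod((7-i)/7 for i=0..3) = 0.349854
P(at least one match) = 1 - 0.349854 = 0.650146

0.650146


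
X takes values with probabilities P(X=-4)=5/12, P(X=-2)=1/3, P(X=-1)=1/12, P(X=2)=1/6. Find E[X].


E[X] = sum(x * P(x))
= -4*5/12 - 2*1/3 - 1*1/12 + 2*1/6
= -25/12

-25/12


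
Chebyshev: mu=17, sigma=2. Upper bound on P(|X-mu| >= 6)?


k = 6/2 = 3
Chebyshev: P(|X-mu| >= k*sigma) <= 1/k^2 = 1/3^2 = 1/9

1/9


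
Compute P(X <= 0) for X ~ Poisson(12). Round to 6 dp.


P(X<=0) = e^(-12)*12^0/0!
≈ 0.0000061442
≈ 0.000006

0.000006


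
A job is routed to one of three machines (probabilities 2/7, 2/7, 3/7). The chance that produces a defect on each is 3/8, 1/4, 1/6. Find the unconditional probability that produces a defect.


P(A) = P(A|B1)P(B1) + P(A|B2)P(B2) + P(A|B3)P(B3)
= 3/8*2/7 + 1/4*2/7 + 1/6*3/7
= 3/28 + 1/14 + 1/14 = 1/4

1/4


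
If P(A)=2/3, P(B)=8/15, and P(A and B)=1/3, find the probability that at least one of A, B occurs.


P(A∪B) = P(A) + P(B) - P(A∩B)
= 2/3 + 8/15 - 1/3 = 13/15

13/15


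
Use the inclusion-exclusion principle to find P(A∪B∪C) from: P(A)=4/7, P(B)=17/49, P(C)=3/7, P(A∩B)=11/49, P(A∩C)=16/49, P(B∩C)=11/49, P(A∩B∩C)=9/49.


P(A∪B∪C) = P(A)+P(B)+P(C) - P(AB)-P(AC)-P(BC) + P(ABC)
= 4/7+17/49+3/7 - 11/49-16/49-11/49 + 9/49
= 37/49

37/49


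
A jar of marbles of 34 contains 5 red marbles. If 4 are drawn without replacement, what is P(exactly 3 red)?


P(X=3) = C(5,3)*C(29,1) / C(34,4)
= 10*29 / 46376
= 290/46376 = 145/23188

145/23188


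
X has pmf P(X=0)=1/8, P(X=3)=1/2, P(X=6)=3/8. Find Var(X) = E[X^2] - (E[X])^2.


E[X] = 15/4, E[X^2] = 18
Var(X) = E[X^2] - (E[X])^2 = 18 - (15/4)^2 = 63/16

63/16


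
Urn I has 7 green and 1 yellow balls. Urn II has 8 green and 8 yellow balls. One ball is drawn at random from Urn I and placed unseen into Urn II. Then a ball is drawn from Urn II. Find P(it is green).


P(transfer green) = 7/8; P(transfer yellow) = 1/8
If green transferred: Urn II has 9 green of 17, so P(green|green moved) = 9/17
If yellow transferred: Urn II has 8 green of 17, so P(green|yellow moved) = 8/17
By total probability: P(green) = 7/8*9/17 + 1/8*8/17 = 71/136

71/136


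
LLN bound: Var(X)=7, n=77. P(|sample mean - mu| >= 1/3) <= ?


Var(Xbar) = Var(X)/n = 7/77
Chebyshev: P(|Xbar-mu| >= 1/3) <= Var(Xbar)/(1/3)^2 = (1/11)/(1/9) = 9/11

9/11


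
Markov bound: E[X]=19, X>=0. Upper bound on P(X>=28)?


Markov: P(X >= a) <= E[X]/a
P(X >= 28) <= 19/28

19/28


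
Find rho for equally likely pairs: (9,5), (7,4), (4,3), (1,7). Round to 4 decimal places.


Cov(X,Y) = -1.9375, Var(X) = 9.1875, Var(Y) = 2.1875
rho = Cov/(sqrt(VarX)*sqrt(VarY)) = -0.4322

-0.4322


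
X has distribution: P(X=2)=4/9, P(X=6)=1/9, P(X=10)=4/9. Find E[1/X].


E[1/X] = sum(g(x)*P(x))
= 1/2*4/9 + 1/6*1/9 + 1/10*4/9
= 77/270

77/270


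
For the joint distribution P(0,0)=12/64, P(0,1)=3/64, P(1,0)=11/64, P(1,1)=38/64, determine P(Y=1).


P(Y=1) = P(0,1)+P(1,1) = 3/64 + 38/64 = 41/64

41/64


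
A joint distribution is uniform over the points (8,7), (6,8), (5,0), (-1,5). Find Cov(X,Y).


E[X]=9/2, E[Y]=5, E[XY]=99/4
Cov(X,Y) = E[XY] - E[X]E[Y] = 99/4 - 9/2*5 = 9/4

9/4


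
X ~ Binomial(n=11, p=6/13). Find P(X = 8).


P(X=8) = C(11,8) * p^8 * (1-p)^3
= 165 * 1679616/815730721 * 343/2197
= 95057867520/1792160394037

95057867520/1792160394037


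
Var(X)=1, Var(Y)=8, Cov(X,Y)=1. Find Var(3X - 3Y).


Var(3X - 3Y) = 3^2*Var(X) + (-3)^2*Var(Y) + 2*3*(-3)*Cov(X,Y)
= 9*1 + 9*8 - 18*1
= 9 + 72 - 18 = 63

63


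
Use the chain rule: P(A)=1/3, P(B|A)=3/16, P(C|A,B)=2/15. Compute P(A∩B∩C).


P(A∩B∩C) = P(A) * P(B|A) * P(C|A∩B)
= 1/3 * 3/16 * 2/15
= 1/16 * 2/15 = 1/120

1/120


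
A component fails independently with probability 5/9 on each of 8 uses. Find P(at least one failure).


P(at least one) = 1 - P(none)
P(none) = (1 - 5/9)^8 = (4/9)^8 = 65536/43046721
P(at least one) = 1 - 65536/43046721 = 42981185/43046721

42981185/43046721


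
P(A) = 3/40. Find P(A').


P(A') = 1 - P(A) = 1 - 3/40 = 37/40

37/40


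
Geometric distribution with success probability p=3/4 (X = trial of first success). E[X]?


For geometric (trials until first success), E[X] = 1/p = 1/(3/4) = 4/3

4/3


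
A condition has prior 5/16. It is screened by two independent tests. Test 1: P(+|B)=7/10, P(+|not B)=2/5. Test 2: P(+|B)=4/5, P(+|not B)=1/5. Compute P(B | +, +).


After test 1: P(+) = 7/10*5/16 + 2/5*11/16 = 79/160
P(B|+) = (7/32)/(79/160) = 35/79
After test 2 (use post1 as new prior): P(+) = 4/5*35/79 + 1/5*44/79 = 184/395
P(B|+,+) = (28/79)/(184/395) = 35/46

35/46


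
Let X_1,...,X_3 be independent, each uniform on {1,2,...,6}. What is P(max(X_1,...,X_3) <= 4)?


P(max <= 4) = P(all X_i <= 4) = (P(X_1 <= 4))^3
= (4/6)^3 = (2/3)^3 = 8/27

8/27


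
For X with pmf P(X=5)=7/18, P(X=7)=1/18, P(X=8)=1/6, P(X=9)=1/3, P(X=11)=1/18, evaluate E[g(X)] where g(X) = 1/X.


E[1/X] = sum(g(x)*P(x))
= 1/5*7/18 + 1/7*1/18 + 1/8*1/6 + 1/9*1/3 + 1/11*1/18
= 24721/166320

24721/166320


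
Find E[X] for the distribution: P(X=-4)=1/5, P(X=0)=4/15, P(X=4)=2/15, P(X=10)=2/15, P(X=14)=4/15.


E[X] = sum(x * P(x))
= -4*1/5 + 0*4/15 + 4*2/15 + 10*2/15 + 14*4/15
= 24/5

24/5


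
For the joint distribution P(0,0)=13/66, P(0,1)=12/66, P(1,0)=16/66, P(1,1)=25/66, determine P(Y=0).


P(Y=0) = P(0,0)+P(1,0) = 13/66 + 16/66 = 29/66

29/66


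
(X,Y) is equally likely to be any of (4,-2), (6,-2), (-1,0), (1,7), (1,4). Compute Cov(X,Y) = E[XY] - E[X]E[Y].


E[X]=11/5, E[Y]=7/5, E[XY]=-9/5
Cov(X,Y) = E[XY] - E[X]E[Y] = -9/5 - 11/5*7/5 = -122/25

-122/25


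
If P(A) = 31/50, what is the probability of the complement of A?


P(A') = 1 - P(A) = 1 - 31/50 = 19/50

19/50


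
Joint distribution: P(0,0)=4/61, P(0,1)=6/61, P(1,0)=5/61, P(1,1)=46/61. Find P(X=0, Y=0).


Read from table: P(X=0, Y=0) = 4/61

4/61


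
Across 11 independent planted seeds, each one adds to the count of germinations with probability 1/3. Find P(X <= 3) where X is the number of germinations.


P(X<=3) = P(X=0) + P(X=1) + P(X=2) + P(X=3)
= 2048/177147 + 11264/177147 + 28160/177147 + 14080/59049
= 27904/59049

27904/59049


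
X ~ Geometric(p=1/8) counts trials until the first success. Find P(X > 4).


P(X > 4) = P(first 4 trials all fail) = (1-p)^4 = (7/8)^4 = 2401/4096

2401/4096


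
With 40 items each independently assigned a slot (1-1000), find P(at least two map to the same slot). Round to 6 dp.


P(all different) = prod((1000-i)/1000 for i=0..39) = 0.453628
P(at least one match) = 1 - 0.453628 = 0.546372

0.546372


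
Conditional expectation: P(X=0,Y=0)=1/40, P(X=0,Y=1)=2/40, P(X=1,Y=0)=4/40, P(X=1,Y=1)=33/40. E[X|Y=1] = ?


P(Y=1) = 35/40
E[X|Y=1] = (0*2 + 1*33)/35 = 33/35

33/35


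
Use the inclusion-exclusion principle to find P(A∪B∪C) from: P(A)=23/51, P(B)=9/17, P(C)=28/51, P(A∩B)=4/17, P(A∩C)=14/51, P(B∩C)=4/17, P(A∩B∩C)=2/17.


P(A∪B∪C) = P(A)+P(B)+P(C) - P(AB)-P(AC)-P(BC) + P(ABC)
= 23/51+9/17+28/51 - 4/17-14/51-4/17 + 2/17
= 46/51

46/51


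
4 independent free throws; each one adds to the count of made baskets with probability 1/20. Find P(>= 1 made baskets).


P(at least one) = 1 - P(none)
P(none) = (1 - 1/20)^4 = (19/20)^4 = 130321/160000
P(at least one) = 1 - 130321/160000 = 29679/160000

29679/160000


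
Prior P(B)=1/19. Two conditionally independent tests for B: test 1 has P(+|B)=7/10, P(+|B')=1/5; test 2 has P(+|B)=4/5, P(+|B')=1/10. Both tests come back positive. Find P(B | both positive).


After test 1: P(+) = 7/10*1/19 + 1/5*18/19 = 43/190
P(B|+) = (7/190)/(43/190) = 7/43
After test 2 (use post1 as new prior): P(+) = 4/5*7/43 + 1/10*36/43 = 46/215
P(B|+,+) = (28/215)/(46/215) = 14/23

14/23


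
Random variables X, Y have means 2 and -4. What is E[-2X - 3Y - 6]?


E[-2X - 3Y - 6] = -2*E[X] - 3*E[Y] - 6
= (-2)*(2) + (-3)*(-4) + (-6)
= -4 + 12 - 6 = 2

2


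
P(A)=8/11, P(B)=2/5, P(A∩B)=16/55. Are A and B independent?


P(A)*P(B) = 8/11*2/5 = 16/55
P(A∩B) = 16/55, which equals P(A)P(B), so independent

Yes, A and B are independent


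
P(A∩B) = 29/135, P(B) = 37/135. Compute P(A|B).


P(A|B) = P(A∩B)/P(B) = (29/135)/(37/135) = 29/37

29/37


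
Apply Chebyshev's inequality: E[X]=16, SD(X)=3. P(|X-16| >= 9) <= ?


k = 9/3 = 3
Chebyshev: P(|X-mu| >= k*sigma) <= 1/k^2 = 1/3^2 = 1/9

1/9


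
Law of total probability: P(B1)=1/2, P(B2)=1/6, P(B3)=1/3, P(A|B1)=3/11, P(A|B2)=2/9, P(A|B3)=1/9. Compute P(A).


P(A) = P(A|B1)P(B1) + P(A|B2)P(B2) + P(A|B3)P(B3)
= 3/11*1/2 + 2/9*1/6 + 1/9*1/3
= 3/22 + 1/27 + 1/27 = 125/594

125/594


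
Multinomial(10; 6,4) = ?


10! = 3628800
Denominator: 6!=720 * 4!=24
Coefficient = 3628800 / 17280 = 210

210


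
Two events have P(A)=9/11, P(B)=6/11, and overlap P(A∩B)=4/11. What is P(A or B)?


P(A∪B) = P(A) + P(B) - P(A∩B)
= 9/11 + 6/11 - 4/11 = 1

1


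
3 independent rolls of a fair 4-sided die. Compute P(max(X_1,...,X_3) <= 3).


P(max <= 3) = P(all X_i <= 3) = (P(X_1 <= 3))^3
= (3/4)^3 = 27/64

27/64


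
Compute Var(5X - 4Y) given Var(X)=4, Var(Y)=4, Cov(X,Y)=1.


Var(5X - 4Y) = 5^2*Var(X) + (-4)^2*Var(Y) + 2*5*(-4)*Cov(X,Y)
= 25*4 + 16*4 - 40*1
= 100 + 64 - 40 = 124

124


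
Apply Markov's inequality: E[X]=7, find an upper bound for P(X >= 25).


Markov: P(X >= a) <= E[X]/a
P(X >= 25) <= 7/25

7/25


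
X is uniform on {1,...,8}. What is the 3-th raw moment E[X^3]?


E[X^3] = (1/8) * sum(x^3 for x=1..8)
= 1296/8 = 162

162


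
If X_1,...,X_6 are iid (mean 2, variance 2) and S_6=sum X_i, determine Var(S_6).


By independence, Var(S_n) = n*Var(X_1) = 6*2 = 12

12


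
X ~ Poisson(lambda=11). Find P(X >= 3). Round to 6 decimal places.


P(X>=3) = 1 - P(X<=2) = 1 - (e^(-11)*11^0/0! + e^(-11)*11^1/1! + e^(-11)*11^2/2!)
≈ 1 - (0.0000167017 + 0.0001837187 + 0.0010104529)
= 1 - 0.0012108733 = 0.9987891267
≈ 0.998789

0.998789


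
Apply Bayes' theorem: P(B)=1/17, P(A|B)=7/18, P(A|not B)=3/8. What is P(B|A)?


P(A) = P(A|B)P(B) + P(A|B')P(B') = 7/18*1/17 + 3/8*16/17 = 115/306
P(B|A) = P(A|B)P(B)/P(A) = (7/306)/(115/306) = 7/115

7/115


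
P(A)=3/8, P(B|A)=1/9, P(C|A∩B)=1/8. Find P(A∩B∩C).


P(A∩B∩C) = P(A) * P(B|A) * P(C|A∩B)
= 3/8 * 1/9 * 1/8
= 1/24 * 1/8 = 1/192

1/192


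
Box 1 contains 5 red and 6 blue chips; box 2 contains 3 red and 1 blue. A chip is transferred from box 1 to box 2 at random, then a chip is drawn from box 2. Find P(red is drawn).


P(transfer red) = 5/11; P(transfer blue) = 6/11
If red transferred: Urn II has 4 red of 5, so P(red|red moved) = 4/5
If blue transferred: Urn II has 3 red of 5, so P(red|blue moved) = 3/5
By total probability: P(red) = 5/11*4/5 + 6/11*3/5 = 38/55

38/55


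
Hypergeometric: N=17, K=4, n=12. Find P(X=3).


P(X=3) = C(4,3)*C(13,9) / C(17,12)
= 4*715 / 6188
= 2860/6188 = 55/119

55/119


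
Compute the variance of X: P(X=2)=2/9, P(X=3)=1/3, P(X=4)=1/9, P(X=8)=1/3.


E[X] = 41/9, E[X^2] = 27
Var(X) = E[X^2] - (E[X])^2 = 27 - (41/9)^2 = 506/81

506/81


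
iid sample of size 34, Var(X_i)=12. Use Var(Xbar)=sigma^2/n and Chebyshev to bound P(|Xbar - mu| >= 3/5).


Var(Xbar) = Var(X)/n = 12/34
Chebyshev: P(|Xbar-mu| >= 3/5) <= Var(Xbar)/(3/5)^2 = (6/17)/(9/25) = 50/51

50/51


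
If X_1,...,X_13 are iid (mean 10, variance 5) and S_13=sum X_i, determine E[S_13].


E[S_n] = n*E[X_1] = 13*10 = 130

130


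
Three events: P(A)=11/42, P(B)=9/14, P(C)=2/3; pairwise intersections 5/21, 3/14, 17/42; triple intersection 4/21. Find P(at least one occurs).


P(A∪B∪C) = P(A)+P(B)+P(C) - P(AB)-P(AC)-P(BC) + P(ABC)
= 11/42+9/14+2/3 - 5/21-3/14-17/42 + 4/21
= 19/21

19/21


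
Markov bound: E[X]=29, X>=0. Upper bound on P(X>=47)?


Markov: P(X >= a) <= E[X]/a
P(X >= 47) <= 29/47

29/47


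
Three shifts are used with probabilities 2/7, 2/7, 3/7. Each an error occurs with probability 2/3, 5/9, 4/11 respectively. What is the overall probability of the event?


P(A) = P(A|B1)P(B1) + P(A|B2)P(B2) + P(A|B3)P(B3)
= 2/3*2/7 + 5/9*2/7 + 4/11*3/7
= 4/21 + 10/63 + 12/77 = 50/99

50/99


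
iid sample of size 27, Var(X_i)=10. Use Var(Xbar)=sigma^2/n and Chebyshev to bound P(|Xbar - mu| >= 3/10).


Var(Xbar) = Var(X)/n = 10/27
Chebyshev: P(|Xbar-mu| >= 3/10) <= Var(Xbar)/(3/10)^2 = (10/27)/(9/100) = 1000/243
Bound exceeds 1, so trivial bound: 1

1


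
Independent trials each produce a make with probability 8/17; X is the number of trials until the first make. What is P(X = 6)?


P(X=6) = (1-p)^5 * p = (9/17)^5 * 8/17
= 59049/1419857 * 8/17 = 472392/24137569

472392/24137569


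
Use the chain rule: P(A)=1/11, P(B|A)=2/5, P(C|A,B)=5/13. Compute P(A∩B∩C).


P(A∩B∩C) = P(A) * P(B|A) * P(C|A∩B)
= 1/11 * 2/5 * 5/13
= 2/55 * 5/13 = 2/143

2/143


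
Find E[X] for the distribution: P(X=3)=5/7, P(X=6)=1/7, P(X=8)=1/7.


E[X] = sum(x * P(x))
= 3*5/7 + 6*1/7 + 8*1/7
= 29/7

29/7


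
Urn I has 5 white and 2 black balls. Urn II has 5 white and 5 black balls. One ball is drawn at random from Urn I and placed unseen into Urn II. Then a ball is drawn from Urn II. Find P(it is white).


P(transfer white) = 5/7; P(transfer black) = 2/7
If white transferred: Urn II has 6 white of 11, so P(white|white moved) = 6/11
If black transferred: Urn II has 5 white of 11, so P(white|black moved) = 5/11
By total probability: P(white) = 5/7*6/11 + 2/7*5/11 = 40/77

40/77


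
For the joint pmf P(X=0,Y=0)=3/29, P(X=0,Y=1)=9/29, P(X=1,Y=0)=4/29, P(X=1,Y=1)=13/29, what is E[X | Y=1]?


P(Y=1) = 22/29
E[X|Y=1] = (0*9 + 1*13)/22 = 13/22

13/22


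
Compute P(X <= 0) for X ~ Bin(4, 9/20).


P(X<=0) = P(X=0)
= 14641/160000
= 14641/160000

14641/160000


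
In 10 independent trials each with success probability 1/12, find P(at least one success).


P(at least one) = 1 - P(none)
P(none) = (1 - 1/12)^10 = (11/12)^10 = 25937424601/61917364224
P(at least one) = 1 - 25937424601/61917364224 = 35979939623/61917364224

35979939623/61917364224


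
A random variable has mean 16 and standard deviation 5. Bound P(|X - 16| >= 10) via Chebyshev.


k = 10/5 = 2
Chebyshev: P(|X-mu| >= k*sigma) <= 1/k^2 = 1/2^2 = 1/4

1/4


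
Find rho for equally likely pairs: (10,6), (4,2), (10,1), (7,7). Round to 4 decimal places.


Cov(X,Y) = 0.7500, Var(X) = 6.1875, Var(Y) = 6.5000
rho = Cov/(sqrt(VarX)*sqrt(VarY)) = 0.1183

0.1183


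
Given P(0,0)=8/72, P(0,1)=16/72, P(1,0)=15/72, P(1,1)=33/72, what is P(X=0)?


P(X=0) = P(0,0)+P(0,1) = 8/72 + 16/72 = 24/72 = 1/3

1/3


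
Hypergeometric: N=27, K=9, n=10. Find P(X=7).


P(X=7) = C(9,7)*C(18,3) / C(27,10)
= 36*816 / 8436285
= 29376/8436285 = 1088/312455

1088/312455


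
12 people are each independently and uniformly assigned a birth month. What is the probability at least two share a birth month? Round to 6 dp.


P(all different) = prod((12-i)/12 for i=0..11) = 0.000054
P(at least one match) = 1 - 0.000054 = 0.999946

0.999946


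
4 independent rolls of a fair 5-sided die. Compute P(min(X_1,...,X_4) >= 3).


P(min >= 3) = P(all X_i >= 3) = (P(X_1 >= 3))^4
= (3/5)^4 = 81/625

81/625


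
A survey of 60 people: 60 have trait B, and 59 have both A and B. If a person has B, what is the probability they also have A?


P(A|B) = P(A∩B)/P(B) = (59/60)/(60/60) = 59/60

59/60


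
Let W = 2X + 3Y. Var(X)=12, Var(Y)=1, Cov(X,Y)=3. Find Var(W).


Var(2X + 3Y) = 2^2*Var(X) + 3^2*Var(Y) + 2*2*3*Cov(X,Y)
= 4*12 + 9*1 + 12*3
= 48 + 9 + 36 = 93

93


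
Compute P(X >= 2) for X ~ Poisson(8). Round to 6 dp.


P(X>=2) = 1 - P(X<=1) = 1 - (e^(-8)*8^0/0! + e^(-8)*8^1/1!)
≈ 1 - (0.0003354626 + 0.0026837010)
= 1 - 0.0030191636 = 0.9969808364
≈ 0.996981

0.996981


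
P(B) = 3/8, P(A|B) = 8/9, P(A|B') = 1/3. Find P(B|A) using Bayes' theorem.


P(A) = P(A|B)P(B) + P(A|B')P(B') = 8/9*3/8 + 1/3*5/8 = 13/24
P(B|A) = P(A|B)P(B)/P(A) = (1/3)/(13/24) = 8/13

8/13


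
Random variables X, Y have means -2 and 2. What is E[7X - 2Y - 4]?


E[7X - 2Y - 4] = 7*E[X] - 2*E[Y] - 4
= (7)*(-2) + (-2)*(2) + (-4)
= -14 - 4 - 4 = -22

-22


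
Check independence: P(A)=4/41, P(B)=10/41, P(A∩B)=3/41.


P(A)*P(B) = 4/41*10/41 = 40/1681
P(A∩B) = 3/41 != 40/1681, so not independent

No, A and B are not independent


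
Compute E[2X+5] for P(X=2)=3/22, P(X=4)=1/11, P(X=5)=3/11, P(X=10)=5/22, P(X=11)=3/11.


E[2X+5] = sum(g(x)*P(x))
= 9*3/22 + 13*1/11 + 15*3/11 + 25*5/22 + 27*3/11
= 215/11

215/11


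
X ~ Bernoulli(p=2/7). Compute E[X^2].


For Bernoulli: X in {0,1}
E[X^2] = 0^2*(1-2/7) + 1^2*2/7 = 2/7

2/7


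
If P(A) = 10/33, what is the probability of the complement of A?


P(A') = 1 - P(A) = 1 - 10/33 = 23/33

23/33


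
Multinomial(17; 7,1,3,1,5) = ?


17! = 355687428096000
Denominator: 7!=5040 * 1!=1 * 3!=6 * 1!=1 * 5!=120
Coefficient = 355687428096000 / 3628800 = 98017920

98017920


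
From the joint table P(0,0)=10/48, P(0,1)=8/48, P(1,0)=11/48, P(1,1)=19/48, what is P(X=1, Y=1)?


Read from table: P(X=1, Y=1) = 19/48

19/48


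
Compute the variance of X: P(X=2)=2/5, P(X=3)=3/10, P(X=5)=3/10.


E[X] = 16/5, E[X^2] = 59/5
Var(X) = E[X^2] - (E[X])^2 = 59/5 - (16/5)^2 = 39/25

39/25


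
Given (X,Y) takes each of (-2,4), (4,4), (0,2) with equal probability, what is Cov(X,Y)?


E[X]=2/3, E[Y]=10/3, E[XY]=8/3
Cov(X,Y) = E[XY] - E[X]E[Y] = 8/3 - 2/3*10/3 = 4/9

4/9


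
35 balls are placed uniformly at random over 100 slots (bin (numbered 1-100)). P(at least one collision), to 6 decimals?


P(all different) = prod((100-i)/100 for i=0..34) = 0.001132
P(at least one match) = 1 - 0.001132 = 0.998868

0.998868


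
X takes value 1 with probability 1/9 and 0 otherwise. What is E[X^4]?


For Bernoulli: X in {0,1}
E[X^4] = 0^4*(1-1/9) + 1^4*1/9 = 1/9

1/9


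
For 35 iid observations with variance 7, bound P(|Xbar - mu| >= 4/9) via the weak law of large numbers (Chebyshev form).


Var(Xbar) = Var(X)/n = 7/35
Chebyshev: P(|Xbar-mu| >= 4/9) <= Var(Xbar)/(4/9)^2 = (1/5)/(16/81) = 81/80
Bound exceeds 1, so trivial bound: 1

1


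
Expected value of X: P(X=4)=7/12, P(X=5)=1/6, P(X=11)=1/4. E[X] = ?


E[X] = sum(x * P(x))
= 4*7/12 + 5*1/6 + 11*1/4
= 71/12

71/12


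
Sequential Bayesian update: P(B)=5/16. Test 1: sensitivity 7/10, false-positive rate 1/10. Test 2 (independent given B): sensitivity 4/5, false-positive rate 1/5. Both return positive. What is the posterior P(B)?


After test 1: P(+) = 7/10*5/16 + 1/10*11/16 = 23/80
P(B|+) = (7/32)/(23/80) = 35/46
After test 2 (use post1 as new prior): P(+) = 4/5*35/46 + 1/5*11/46 = 151/230
P(B|+,+) = (14/23)/(151/230) = 140/151

140/151


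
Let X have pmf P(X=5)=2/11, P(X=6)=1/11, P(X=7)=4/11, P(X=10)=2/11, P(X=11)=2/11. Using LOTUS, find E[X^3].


E[X^3] = sum(g(x)*P(x))
= 125*2/11 + 216*1/11 + 343*4/11 + 1000*2/11 + 1331*2/11
= 6500/11

6500/11


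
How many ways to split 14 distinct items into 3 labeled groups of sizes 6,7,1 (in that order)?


14! = 87178291200
Denominator: 6!=720 * 7!=5040 * 1!=1
Coefficient = 87178291200 / 3628800 = 24024

24024


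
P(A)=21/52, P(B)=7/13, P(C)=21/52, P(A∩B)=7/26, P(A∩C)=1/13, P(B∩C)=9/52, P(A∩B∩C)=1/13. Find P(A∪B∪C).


P(A∪B∪C) = P(A)+P(B)+P(C) - P(AB)-P(AC)-P(BC) + P(ABC)
= 21/52+7/13+21/52 - 7/26-1/13-9/52 + 1/13
= 47/52

47/52


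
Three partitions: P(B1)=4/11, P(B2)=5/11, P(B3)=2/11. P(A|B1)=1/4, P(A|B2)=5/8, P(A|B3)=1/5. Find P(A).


P(A) = P(A|B1)P(B1) + P(A|B2)P(B2) + P(A|B3)P(B3)
= 1/4*4/11 + 5/8*5/11 + 1/5*2/11
= 1/11 + 25/88 + 2/55 = 181/440

181/440


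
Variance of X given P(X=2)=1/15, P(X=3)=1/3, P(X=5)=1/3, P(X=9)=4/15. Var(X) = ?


E[X] = 26/5, E[X^2] = 166/5
Var(X) = E[X^2] - (E[X])^2 = 166/5 - (26/5)^2 = 154/25

154/25


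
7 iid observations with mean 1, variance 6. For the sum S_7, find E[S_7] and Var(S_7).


E[S_n] = n*mu = 7*1 = 7
Var(S_n) = n*sigma^2 = 7*6 = 42

E[S_7]=7, Var(S_7)=42


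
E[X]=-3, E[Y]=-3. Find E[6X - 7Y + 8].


E[6X - 7Y + 8] = 6*E[X] - 7*E[Y] + 8
= (6)*(-3) + (-7)*(-3) + (8)
= -18 + 21 + 8 = 11

11


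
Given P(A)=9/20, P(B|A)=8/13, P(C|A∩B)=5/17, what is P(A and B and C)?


P(A∩B∩C) = P(A) * P(B|A) * P(C|A∩B)
= 9/20 * 8/13 * 5/17
= 18/65 * 5/17 = 18/221

18/221


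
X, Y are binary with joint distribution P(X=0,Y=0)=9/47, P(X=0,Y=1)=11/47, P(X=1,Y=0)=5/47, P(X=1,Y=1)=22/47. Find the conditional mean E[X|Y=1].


P(Y=1) = 33/47
E[X|Y=1] = (0*11 + 1*22)/33 = 22/33 = 2/3

2/3


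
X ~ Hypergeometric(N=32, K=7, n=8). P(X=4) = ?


P(X=4) = C(7,4)*C(25,4) / C(32,8)
= 35*12650 / 10518300
= 442750/10518300 = 8855/210366

8855/210366


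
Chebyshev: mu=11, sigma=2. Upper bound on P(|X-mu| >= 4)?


k = 4/2 = 2
Chebyshev: P(|X-mu| >= k*sigma) <= 1/k^2 = 1/2^2 = 1/4

1/4


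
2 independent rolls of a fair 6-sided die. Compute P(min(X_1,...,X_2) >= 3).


P(min >= 3) = P(all X_i >= 3) = (P(X_1 >= 3))^2
= (4/6)^2 = (2/3)^2 = 4/9

4/9


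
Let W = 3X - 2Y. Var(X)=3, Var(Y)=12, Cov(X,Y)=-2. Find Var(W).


Var(3X - 2Y) = 3^2*Var(X) + (-2)^2*Var(Y) + 2*3*(-2)*Cov(X,Y)
= 9*3 + 4*12 - 12*(-2)
= 27 + 48 + 24 = 99

99


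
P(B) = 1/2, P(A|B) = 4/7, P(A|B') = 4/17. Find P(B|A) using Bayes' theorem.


P(A) = P(A|B)P(B) + P(A|B')P(B') = 4/7*1/2 + 4/17*1/2 = 48/119
P(B|A) = P(A|B)P(B)/P(A) = (2/7)/(48/119) = 17/24

17/24


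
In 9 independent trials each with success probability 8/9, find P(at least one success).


P(at least one) = 1 - P(none)
P(none) = (1 - 8/9)^9 = (1/9)^9 = 1/387420489
P(at least one) = 1 - 1/387420489 = 387420488/387420489

387420488/387420489


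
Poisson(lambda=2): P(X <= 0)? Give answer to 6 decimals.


P(X<=0) = e^(-2)*2^0/0!
≈ 0.1353352832
≈ 0.135335

0.135335


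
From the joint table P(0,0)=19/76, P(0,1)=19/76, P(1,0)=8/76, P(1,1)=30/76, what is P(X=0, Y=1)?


Read from table: P(X=0, Y=1) = 19/76 = 1/4

1/4


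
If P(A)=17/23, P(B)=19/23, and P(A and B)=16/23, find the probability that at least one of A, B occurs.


P(A∪B) = P(A) + P(B) - P(A∩B)
= 17/23 + 19/23 - 16/23 = 20/23

20/23


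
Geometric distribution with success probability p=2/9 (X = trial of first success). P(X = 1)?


P(X=1) = (1-p)^0 * p = (7/9)^0 * 2/9
= 1 * 2/9 = 2/9

2/9


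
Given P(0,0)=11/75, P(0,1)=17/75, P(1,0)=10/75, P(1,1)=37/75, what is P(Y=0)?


P(Y=0) = P(0,0)+P(1,0) = 11/75 + 10/75 = 21/75 = 7/25

7/25


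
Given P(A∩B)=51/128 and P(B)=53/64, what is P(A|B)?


P(A|B) = P(A∩B)/P(B) = (51/128)/(106/128) = 51/106

51/106


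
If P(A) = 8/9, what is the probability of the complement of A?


P(A') = 1 - P(A) = 1 - 8/9 = 1/9

1/9


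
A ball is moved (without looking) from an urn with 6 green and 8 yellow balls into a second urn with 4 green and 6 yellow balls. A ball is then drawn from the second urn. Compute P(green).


P(transfer green) = 6/14 = 3/7; P(transfer yellow) = 4/7
If green transferred: Urn II has 5 green of 11, so P(green|green moved) = 5/11
If yellow transferred: Urn II has 4 green of 11, so P(green|yellow moved) = 4/11
By total probability: P(green) = 3/7*5/11 + 4/7*4/11 = 31/77

31/77


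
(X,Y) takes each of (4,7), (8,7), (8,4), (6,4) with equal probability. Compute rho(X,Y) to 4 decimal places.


Cov(X,Y) = -0.7500, Var(X) = 2.7500, Var(Y) = 2.2500
rho = Cov/(sqrt(VarX)*sqrt(VarY)) = -0.3015

-0.3015


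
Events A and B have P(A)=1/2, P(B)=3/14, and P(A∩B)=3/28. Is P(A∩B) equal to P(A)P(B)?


P(A)*P(B) = 1/2*3/14 = 3/28
P(A∩B) = 3/28, which equals P(A)P(B), so independent

Yes, A and B are independent


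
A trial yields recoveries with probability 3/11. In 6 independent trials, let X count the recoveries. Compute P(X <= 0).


P(X<=0) = P(X=0)
= 262144/1771561
= 262144/1771561

262144/1771561


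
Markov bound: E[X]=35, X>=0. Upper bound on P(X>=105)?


Markov: P(X >= a) <= E[X]/a
P(X >= 105) <= 35/105 = 1/3

1/3


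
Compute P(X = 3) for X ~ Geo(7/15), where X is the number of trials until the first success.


P(X=3) = (1-p)^2 * p = (8/15)^2 * 7/15
= 64/225 * 7/15 = 448/3375

448/3375


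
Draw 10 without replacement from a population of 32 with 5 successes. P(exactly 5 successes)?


P(X=5) = C(5,5)*C(27,5) / C(32,10)
= 1*80730 / 64512240
= 80730/64512240 = 9/7192

9/7192


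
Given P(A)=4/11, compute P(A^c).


P(A') = 1 - P(A) = 1 - 4/11 = 7/11

7/11


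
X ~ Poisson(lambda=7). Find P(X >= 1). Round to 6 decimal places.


P(X>=1) = 1 - P(X<=0) = 1 - (e^(-7)*7^0/0!)
≈ 1 - 0.0009118820 = 0.9990881180
≈ 0.999088

0.999088
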